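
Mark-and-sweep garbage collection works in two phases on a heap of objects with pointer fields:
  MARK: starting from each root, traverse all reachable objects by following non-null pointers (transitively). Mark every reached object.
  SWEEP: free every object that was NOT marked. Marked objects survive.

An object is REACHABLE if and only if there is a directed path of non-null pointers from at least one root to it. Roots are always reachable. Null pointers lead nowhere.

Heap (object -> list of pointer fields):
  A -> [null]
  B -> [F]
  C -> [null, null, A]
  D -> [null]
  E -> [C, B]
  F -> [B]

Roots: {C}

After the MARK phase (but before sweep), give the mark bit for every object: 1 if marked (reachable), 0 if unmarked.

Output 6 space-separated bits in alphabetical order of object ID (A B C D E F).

Answer: 1 0 1 0 0 0

Derivation:
Roots: C
Mark C: refs=null null A, marked=C
Mark A: refs=null, marked=A C
Unmarked (collected): B D E F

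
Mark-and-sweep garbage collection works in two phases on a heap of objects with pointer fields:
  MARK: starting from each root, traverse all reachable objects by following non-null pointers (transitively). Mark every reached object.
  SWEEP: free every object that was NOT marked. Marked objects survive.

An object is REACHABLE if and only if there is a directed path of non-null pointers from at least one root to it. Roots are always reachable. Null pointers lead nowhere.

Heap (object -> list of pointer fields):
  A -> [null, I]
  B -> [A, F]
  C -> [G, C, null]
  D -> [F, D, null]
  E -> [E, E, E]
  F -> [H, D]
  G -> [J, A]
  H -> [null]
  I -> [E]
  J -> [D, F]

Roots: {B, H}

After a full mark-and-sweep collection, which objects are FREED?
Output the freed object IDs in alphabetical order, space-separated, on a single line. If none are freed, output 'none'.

Roots: B H
Mark B: refs=A F, marked=B
Mark H: refs=null, marked=B H
Mark A: refs=null I, marked=A B H
Mark F: refs=H D, marked=A B F H
Mark I: refs=E, marked=A B F H I
Mark D: refs=F D null, marked=A B D F H I
Mark E: refs=E E E, marked=A B D E F H I
Unmarked (collected): C G J

Answer: C G J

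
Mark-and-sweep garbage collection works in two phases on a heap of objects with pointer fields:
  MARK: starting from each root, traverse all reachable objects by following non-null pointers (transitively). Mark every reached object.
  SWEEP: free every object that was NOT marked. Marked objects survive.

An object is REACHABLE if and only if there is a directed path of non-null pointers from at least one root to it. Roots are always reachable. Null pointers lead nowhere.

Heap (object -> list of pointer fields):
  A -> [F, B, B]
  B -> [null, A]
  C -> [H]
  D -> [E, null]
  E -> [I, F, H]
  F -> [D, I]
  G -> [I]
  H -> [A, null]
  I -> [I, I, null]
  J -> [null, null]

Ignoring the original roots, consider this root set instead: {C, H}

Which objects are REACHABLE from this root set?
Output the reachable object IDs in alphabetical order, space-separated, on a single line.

Roots: C H
Mark C: refs=H, marked=C
Mark H: refs=A null, marked=C H
Mark A: refs=F B B, marked=A C H
Mark F: refs=D I, marked=A C F H
Mark B: refs=null A, marked=A B C F H
Mark D: refs=E null, marked=A B C D F H
Mark I: refs=I I null, marked=A B C D F H I
Mark E: refs=I F H, marked=A B C D E F H I
Unmarked (collected): G J

Answer: A B C D E F H I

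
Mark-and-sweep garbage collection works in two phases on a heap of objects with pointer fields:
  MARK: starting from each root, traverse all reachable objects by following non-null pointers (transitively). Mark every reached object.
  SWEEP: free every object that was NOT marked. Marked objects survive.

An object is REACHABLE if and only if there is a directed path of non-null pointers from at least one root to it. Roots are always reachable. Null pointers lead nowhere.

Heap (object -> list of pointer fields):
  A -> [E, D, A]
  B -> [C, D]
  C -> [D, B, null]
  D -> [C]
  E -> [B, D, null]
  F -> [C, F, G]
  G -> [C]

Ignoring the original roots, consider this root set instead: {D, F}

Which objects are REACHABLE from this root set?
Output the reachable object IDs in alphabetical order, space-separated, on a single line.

Roots: D F
Mark D: refs=C, marked=D
Mark F: refs=C F G, marked=D F
Mark C: refs=D B null, marked=C D F
Mark G: refs=C, marked=C D F G
Mark B: refs=C D, marked=B C D F G
Unmarked (collected): A E

Answer: B C D F G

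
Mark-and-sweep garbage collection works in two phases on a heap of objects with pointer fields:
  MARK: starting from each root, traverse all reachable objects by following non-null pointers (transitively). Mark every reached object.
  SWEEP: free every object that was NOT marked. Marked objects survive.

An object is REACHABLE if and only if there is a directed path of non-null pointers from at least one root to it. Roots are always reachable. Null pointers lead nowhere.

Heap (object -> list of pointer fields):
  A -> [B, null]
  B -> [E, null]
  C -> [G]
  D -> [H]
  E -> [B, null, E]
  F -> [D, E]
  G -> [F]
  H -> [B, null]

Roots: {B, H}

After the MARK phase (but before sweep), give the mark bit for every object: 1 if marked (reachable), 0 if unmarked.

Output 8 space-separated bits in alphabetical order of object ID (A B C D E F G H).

Roots: B H
Mark B: refs=E null, marked=B
Mark H: refs=B null, marked=B H
Mark E: refs=B null E, marked=B E H
Unmarked (collected): A C D F G

Answer: 0 1 0 0 1 0 0 1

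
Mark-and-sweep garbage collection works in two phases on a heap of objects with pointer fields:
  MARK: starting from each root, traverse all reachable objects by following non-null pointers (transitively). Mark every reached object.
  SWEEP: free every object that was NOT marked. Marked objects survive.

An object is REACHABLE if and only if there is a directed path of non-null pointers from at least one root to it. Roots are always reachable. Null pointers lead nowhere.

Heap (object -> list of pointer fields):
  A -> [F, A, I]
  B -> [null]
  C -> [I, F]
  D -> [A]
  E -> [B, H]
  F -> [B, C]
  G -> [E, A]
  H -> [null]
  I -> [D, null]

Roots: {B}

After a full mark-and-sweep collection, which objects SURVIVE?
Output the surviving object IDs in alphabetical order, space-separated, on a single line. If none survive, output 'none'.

Roots: B
Mark B: refs=null, marked=B
Unmarked (collected): A C D E F G H I

Answer: B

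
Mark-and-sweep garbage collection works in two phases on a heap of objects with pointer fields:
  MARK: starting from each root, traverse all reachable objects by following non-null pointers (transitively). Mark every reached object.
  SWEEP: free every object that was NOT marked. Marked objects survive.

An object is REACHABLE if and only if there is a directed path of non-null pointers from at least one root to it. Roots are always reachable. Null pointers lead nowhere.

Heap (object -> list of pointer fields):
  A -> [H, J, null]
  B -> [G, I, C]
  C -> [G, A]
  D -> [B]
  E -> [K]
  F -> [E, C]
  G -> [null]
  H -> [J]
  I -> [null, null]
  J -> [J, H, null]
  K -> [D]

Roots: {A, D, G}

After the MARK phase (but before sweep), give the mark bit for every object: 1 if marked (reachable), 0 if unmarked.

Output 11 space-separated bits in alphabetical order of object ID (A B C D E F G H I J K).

Roots: A D G
Mark A: refs=H J null, marked=A
Mark D: refs=B, marked=A D
Mark G: refs=null, marked=A D G
Mark H: refs=J, marked=A D G H
Mark J: refs=J H null, marked=A D G H J
Mark B: refs=G I C, marked=A B D G H J
Mark I: refs=null null, marked=A B D G H I J
Mark C: refs=G A, marked=A B C D G H I J
Unmarked (collected): E F K

Answer: 1 1 1 1 0 0 1 1 1 1 0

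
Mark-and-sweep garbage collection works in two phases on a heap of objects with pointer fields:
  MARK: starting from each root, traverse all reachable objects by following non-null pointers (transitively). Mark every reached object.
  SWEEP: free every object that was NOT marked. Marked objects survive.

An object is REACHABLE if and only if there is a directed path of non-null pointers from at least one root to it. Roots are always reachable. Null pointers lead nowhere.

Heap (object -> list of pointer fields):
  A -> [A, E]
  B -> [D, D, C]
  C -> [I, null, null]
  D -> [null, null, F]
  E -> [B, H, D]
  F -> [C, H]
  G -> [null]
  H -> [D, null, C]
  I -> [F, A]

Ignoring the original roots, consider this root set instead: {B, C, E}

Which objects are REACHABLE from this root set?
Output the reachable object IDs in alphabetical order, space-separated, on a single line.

Roots: B C E
Mark B: refs=D D C, marked=B
Mark C: refs=I null null, marked=B C
Mark E: refs=B H D, marked=B C E
Mark D: refs=null null F, marked=B C D E
Mark I: refs=F A, marked=B C D E I
Mark H: refs=D null C, marked=B C D E H I
Mark F: refs=C H, marked=B C D E F H I
Mark A: refs=A E, marked=A B C D E F H I
Unmarked (collected): G

Answer: A B C D E F H I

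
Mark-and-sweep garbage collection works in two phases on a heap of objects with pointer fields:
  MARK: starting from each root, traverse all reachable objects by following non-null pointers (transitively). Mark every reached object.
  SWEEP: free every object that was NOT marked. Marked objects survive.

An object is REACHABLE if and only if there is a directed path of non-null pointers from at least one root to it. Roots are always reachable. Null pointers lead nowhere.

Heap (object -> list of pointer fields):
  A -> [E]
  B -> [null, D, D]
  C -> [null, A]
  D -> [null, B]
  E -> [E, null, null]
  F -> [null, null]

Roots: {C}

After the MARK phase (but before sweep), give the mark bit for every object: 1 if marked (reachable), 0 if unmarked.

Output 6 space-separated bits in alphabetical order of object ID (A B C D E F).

Answer: 1 0 1 0 1 0

Derivation:
Roots: C
Mark C: refs=null A, marked=C
Mark A: refs=E, marked=A C
Mark E: refs=E null null, marked=A C E
Unmarked (collected): B D F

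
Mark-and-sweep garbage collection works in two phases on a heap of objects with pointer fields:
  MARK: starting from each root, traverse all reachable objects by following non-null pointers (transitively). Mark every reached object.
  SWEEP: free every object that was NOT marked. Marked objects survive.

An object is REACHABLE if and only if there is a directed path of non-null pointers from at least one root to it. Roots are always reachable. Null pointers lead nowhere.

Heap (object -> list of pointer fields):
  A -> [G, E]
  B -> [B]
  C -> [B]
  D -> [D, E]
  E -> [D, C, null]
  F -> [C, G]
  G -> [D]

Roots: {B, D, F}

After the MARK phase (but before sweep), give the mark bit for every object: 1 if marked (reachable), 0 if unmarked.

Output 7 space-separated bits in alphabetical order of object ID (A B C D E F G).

Answer: 0 1 1 1 1 1 1

Derivation:
Roots: B D F
Mark B: refs=B, marked=B
Mark D: refs=D E, marked=B D
Mark F: refs=C G, marked=B D F
Mark E: refs=D C null, marked=B D E F
Mark C: refs=B, marked=B C D E F
Mark G: refs=D, marked=B C D E F G
Unmarked (collected): A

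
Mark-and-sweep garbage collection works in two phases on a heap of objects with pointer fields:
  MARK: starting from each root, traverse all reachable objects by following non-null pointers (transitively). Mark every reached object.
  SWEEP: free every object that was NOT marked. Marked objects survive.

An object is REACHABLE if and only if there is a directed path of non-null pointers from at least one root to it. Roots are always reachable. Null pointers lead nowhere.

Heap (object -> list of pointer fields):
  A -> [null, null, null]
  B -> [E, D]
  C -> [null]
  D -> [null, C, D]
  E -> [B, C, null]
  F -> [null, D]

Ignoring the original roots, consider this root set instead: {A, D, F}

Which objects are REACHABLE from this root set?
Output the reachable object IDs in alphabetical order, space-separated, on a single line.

Answer: A C D F

Derivation:
Roots: A D F
Mark A: refs=null null null, marked=A
Mark D: refs=null C D, marked=A D
Mark F: refs=null D, marked=A D F
Mark C: refs=null, marked=A C D F
Unmarked (collected): B E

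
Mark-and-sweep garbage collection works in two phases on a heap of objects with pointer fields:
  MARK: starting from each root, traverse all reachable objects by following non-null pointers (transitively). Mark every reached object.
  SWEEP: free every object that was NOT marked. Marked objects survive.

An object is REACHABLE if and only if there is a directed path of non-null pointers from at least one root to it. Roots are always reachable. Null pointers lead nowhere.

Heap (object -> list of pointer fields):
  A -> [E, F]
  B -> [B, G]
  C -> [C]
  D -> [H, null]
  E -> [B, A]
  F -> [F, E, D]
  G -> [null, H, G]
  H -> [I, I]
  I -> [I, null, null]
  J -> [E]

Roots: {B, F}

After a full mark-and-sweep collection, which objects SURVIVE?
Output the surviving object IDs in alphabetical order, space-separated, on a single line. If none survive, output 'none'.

Answer: A B D E F G H I

Derivation:
Roots: B F
Mark B: refs=B G, marked=B
Mark F: refs=F E D, marked=B F
Mark G: refs=null H G, marked=B F G
Mark E: refs=B A, marked=B E F G
Mark D: refs=H null, marked=B D E F G
Mark H: refs=I I, marked=B D E F G H
Mark A: refs=E F, marked=A B D E F G H
Mark I: refs=I null null, marked=A B D E F G H I
Unmarked (collected): C J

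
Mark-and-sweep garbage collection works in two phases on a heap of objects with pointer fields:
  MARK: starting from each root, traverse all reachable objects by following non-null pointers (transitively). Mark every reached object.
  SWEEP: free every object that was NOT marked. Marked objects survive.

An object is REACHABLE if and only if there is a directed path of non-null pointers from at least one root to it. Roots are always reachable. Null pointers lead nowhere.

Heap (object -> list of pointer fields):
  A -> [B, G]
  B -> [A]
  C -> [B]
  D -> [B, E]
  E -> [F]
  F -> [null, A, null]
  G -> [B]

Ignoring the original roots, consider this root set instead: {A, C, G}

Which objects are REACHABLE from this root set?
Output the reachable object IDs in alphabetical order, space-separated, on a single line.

Roots: A C G
Mark A: refs=B G, marked=A
Mark C: refs=B, marked=A C
Mark G: refs=B, marked=A C G
Mark B: refs=A, marked=A B C G
Unmarked (collected): D E F

Answer: A B C G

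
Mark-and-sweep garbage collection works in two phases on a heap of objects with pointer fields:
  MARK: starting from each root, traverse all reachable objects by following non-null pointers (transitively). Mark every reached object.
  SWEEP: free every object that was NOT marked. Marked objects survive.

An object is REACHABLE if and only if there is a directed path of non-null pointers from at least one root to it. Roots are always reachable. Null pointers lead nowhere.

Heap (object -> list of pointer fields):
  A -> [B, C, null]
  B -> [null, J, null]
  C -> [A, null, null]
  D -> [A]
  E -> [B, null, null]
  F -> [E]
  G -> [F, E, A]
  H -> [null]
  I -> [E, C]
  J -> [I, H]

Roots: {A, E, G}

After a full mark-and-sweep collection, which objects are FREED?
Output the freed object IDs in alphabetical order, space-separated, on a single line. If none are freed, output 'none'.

Answer: D

Derivation:
Roots: A E G
Mark A: refs=B C null, marked=A
Mark E: refs=B null null, marked=A E
Mark G: refs=F E A, marked=A E G
Mark B: refs=null J null, marked=A B E G
Mark C: refs=A null null, marked=A B C E G
Mark F: refs=E, marked=A B C E F G
Mark J: refs=I H, marked=A B C E F G J
Mark I: refs=E C, marked=A B C E F G I J
Mark H: refs=null, marked=A B C E F G H I J
Unmarked (collected): D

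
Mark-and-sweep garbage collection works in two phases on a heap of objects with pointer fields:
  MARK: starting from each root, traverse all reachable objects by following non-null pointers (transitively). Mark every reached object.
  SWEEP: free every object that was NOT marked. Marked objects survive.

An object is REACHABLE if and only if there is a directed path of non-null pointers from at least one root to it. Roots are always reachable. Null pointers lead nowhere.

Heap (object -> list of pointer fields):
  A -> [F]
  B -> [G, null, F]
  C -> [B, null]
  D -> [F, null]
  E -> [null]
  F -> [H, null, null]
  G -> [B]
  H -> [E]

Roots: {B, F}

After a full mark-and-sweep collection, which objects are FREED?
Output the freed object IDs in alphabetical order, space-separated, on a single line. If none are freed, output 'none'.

Answer: A C D

Derivation:
Roots: B F
Mark B: refs=G null F, marked=B
Mark F: refs=H null null, marked=B F
Mark G: refs=B, marked=B F G
Mark H: refs=E, marked=B F G H
Mark E: refs=null, marked=B E F G H
Unmarked (collected): A C D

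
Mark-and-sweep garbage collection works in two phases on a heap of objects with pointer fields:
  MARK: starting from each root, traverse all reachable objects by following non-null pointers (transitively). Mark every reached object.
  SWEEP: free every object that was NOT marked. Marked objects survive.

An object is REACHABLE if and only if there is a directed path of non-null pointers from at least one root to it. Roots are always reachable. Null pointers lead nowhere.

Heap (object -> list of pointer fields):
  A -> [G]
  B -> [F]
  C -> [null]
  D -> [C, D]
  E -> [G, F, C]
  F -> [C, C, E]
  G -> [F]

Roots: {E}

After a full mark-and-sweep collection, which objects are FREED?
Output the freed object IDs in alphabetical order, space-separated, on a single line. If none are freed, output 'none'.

Answer: A B D

Derivation:
Roots: E
Mark E: refs=G F C, marked=E
Mark G: refs=F, marked=E G
Mark F: refs=C C E, marked=E F G
Mark C: refs=null, marked=C E F G
Unmarked (collected): A B D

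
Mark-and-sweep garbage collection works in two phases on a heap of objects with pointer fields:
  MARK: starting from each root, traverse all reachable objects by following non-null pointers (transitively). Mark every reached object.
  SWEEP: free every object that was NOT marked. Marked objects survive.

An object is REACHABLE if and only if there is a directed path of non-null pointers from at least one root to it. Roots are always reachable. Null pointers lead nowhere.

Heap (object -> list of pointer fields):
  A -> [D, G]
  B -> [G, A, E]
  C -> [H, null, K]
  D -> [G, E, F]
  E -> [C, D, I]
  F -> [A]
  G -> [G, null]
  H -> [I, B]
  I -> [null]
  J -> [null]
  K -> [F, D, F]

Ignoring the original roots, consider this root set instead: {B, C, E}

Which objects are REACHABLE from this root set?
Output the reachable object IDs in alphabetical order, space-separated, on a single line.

Roots: B C E
Mark B: refs=G A E, marked=B
Mark C: refs=H null K, marked=B C
Mark E: refs=C D I, marked=B C E
Mark G: refs=G null, marked=B C E G
Mark A: refs=D G, marked=A B C E G
Mark H: refs=I B, marked=A B C E G H
Mark K: refs=F D F, marked=A B C E G H K
Mark D: refs=G E F, marked=A B C D E G H K
Mark I: refs=null, marked=A B C D E G H I K
Mark F: refs=A, marked=A B C D E F G H I K
Unmarked (collected): J

Answer: A B C D E F G H I K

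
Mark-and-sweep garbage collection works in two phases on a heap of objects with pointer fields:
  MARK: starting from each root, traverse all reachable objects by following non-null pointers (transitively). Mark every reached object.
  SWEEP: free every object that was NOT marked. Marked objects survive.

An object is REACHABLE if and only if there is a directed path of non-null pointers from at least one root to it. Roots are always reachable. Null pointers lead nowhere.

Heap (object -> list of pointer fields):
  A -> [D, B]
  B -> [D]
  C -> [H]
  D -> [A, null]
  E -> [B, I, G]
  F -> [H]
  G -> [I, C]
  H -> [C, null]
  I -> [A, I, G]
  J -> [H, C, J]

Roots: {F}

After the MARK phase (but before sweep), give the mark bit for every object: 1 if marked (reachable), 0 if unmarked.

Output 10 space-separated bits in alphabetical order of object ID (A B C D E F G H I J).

Answer: 0 0 1 0 0 1 0 1 0 0

Derivation:
Roots: F
Mark F: refs=H, marked=F
Mark H: refs=C null, marked=F H
Mark C: refs=H, marked=C F H
Unmarked (collected): A B D E G I J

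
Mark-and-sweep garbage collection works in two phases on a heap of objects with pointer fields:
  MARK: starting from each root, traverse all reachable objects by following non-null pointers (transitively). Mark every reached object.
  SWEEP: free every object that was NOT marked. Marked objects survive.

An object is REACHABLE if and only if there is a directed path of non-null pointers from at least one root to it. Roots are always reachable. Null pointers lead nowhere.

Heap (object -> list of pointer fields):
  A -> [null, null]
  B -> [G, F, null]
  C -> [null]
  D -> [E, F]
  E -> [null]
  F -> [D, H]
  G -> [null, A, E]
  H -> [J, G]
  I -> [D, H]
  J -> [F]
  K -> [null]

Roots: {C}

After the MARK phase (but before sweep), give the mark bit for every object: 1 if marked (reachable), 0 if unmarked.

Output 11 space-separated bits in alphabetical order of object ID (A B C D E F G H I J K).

Answer: 0 0 1 0 0 0 0 0 0 0 0

Derivation:
Roots: C
Mark C: refs=null, marked=C
Unmarked (collected): A B D E F G H I J K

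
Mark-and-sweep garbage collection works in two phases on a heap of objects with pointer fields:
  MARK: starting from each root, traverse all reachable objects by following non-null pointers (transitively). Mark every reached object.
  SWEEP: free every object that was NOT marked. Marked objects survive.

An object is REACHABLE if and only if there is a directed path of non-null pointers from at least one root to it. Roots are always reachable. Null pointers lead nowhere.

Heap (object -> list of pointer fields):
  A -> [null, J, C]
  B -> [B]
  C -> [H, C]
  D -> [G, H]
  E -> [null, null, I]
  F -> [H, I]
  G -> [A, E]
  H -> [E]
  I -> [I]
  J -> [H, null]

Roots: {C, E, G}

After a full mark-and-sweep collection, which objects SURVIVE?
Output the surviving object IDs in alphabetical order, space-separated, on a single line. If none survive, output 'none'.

Answer: A C E G H I J

Derivation:
Roots: C E G
Mark C: refs=H C, marked=C
Mark E: refs=null null I, marked=C E
Mark G: refs=A E, marked=C E G
Mark H: refs=E, marked=C E G H
Mark I: refs=I, marked=C E G H I
Mark A: refs=null J C, marked=A C E G H I
Mark J: refs=H null, marked=A C E G H I J
Unmarked (collected): B D F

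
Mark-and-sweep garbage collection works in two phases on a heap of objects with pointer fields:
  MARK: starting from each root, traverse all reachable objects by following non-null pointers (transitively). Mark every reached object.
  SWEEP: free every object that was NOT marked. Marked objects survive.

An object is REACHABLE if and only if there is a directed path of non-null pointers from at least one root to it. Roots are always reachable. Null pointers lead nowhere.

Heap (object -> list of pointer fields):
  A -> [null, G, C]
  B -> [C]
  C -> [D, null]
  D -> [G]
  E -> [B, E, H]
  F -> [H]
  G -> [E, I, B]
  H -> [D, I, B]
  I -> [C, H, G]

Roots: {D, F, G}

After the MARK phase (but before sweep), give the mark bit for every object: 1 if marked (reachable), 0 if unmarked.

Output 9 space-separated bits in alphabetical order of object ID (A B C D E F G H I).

Answer: 0 1 1 1 1 1 1 1 1

Derivation:
Roots: D F G
Mark D: refs=G, marked=D
Mark F: refs=H, marked=D F
Mark G: refs=E I B, marked=D F G
Mark H: refs=D I B, marked=D F G H
Mark E: refs=B E H, marked=D E F G H
Mark I: refs=C H G, marked=D E F G H I
Mark B: refs=C, marked=B D E F G H I
Mark C: refs=D null, marked=B C D E F G H I
Unmarked (collected): A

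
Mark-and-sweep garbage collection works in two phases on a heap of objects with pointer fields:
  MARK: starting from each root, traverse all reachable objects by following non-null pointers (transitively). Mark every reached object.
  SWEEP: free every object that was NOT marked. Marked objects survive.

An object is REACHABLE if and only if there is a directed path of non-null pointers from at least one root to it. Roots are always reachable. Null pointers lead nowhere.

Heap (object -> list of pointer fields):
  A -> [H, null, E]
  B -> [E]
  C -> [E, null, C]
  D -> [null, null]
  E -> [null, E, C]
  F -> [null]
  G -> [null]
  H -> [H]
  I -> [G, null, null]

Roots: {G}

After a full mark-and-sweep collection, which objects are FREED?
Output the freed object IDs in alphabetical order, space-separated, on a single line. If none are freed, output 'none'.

Answer: A B C D E F H I

Derivation:
Roots: G
Mark G: refs=null, marked=G
Unmarked (collected): A B C D E F H I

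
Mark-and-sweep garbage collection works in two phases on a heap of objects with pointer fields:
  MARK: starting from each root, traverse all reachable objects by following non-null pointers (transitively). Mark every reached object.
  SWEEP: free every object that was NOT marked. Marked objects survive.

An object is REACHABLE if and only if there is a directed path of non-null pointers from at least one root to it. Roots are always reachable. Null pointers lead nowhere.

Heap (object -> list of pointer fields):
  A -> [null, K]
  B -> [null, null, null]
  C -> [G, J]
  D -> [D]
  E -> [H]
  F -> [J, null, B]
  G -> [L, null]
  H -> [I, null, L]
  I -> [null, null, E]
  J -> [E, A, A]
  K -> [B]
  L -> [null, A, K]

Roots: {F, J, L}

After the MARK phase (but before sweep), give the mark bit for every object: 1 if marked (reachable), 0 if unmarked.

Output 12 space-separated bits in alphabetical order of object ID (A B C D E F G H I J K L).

Roots: F J L
Mark F: refs=J null B, marked=F
Mark J: refs=E A A, marked=F J
Mark L: refs=null A K, marked=F J L
Mark B: refs=null null null, marked=B F J L
Mark E: refs=H, marked=B E F J L
Mark A: refs=null K, marked=A B E F J L
Mark K: refs=B, marked=A B E F J K L
Mark H: refs=I null L, marked=A B E F H J K L
Mark I: refs=null null E, marked=A B E F H I J K L
Unmarked (collected): C D G

Answer: 1 1 0 0 1 1 0 1 1 1 1 1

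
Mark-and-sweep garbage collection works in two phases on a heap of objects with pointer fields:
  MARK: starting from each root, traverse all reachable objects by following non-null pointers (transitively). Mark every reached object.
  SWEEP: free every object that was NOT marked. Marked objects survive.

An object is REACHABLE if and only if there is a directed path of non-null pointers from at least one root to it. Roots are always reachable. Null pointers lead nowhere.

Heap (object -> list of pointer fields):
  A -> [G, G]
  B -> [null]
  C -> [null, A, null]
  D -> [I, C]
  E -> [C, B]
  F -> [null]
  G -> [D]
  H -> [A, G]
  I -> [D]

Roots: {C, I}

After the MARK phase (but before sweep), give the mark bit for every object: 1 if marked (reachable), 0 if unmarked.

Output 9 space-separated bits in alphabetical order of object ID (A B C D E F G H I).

Answer: 1 0 1 1 0 0 1 0 1

Derivation:
Roots: C I
Mark C: refs=null A null, marked=C
Mark I: refs=D, marked=C I
Mark A: refs=G G, marked=A C I
Mark D: refs=I C, marked=A C D I
Mark G: refs=D, marked=A C D G I
Unmarked (collected): B E F H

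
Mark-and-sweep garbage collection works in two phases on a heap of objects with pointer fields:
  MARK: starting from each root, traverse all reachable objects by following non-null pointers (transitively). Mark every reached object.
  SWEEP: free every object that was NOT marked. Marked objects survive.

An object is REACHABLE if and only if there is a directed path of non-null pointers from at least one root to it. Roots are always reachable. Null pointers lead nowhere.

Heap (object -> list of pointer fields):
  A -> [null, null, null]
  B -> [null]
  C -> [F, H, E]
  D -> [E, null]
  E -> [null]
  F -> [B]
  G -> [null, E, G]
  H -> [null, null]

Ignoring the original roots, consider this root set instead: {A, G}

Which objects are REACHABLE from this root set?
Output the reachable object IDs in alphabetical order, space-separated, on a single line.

Answer: A E G

Derivation:
Roots: A G
Mark A: refs=null null null, marked=A
Mark G: refs=null E G, marked=A G
Mark E: refs=null, marked=A E G
Unmarked (collected): B C D F H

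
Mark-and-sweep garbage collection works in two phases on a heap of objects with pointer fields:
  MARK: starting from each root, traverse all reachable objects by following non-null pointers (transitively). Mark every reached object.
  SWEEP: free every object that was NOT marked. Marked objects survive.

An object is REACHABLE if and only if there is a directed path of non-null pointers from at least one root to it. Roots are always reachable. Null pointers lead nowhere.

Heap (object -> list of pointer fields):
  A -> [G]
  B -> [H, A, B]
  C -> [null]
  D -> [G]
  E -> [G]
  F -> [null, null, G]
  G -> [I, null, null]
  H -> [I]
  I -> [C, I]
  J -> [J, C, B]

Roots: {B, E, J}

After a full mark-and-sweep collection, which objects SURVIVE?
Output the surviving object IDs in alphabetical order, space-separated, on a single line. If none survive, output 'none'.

Answer: A B C E G H I J

Derivation:
Roots: B E J
Mark B: refs=H A B, marked=B
Mark E: refs=G, marked=B E
Mark J: refs=J C B, marked=B E J
Mark H: refs=I, marked=B E H J
Mark A: refs=G, marked=A B E H J
Mark G: refs=I null null, marked=A B E G H J
Mark C: refs=null, marked=A B C E G H J
Mark I: refs=C I, marked=A B C E G H I J
Unmarked (collected): D F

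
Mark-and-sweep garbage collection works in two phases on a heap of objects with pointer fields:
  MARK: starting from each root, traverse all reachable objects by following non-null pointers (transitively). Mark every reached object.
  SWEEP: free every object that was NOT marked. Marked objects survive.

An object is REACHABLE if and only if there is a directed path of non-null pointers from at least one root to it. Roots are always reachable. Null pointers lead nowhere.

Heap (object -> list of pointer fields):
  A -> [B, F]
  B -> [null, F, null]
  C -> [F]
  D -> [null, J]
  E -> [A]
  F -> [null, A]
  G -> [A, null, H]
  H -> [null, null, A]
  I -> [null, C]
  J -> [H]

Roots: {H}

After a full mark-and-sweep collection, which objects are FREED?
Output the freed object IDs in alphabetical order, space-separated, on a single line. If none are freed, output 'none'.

Roots: H
Mark H: refs=null null A, marked=H
Mark A: refs=B F, marked=A H
Mark B: refs=null F null, marked=A B H
Mark F: refs=null A, marked=A B F H
Unmarked (collected): C D E G I J

Answer: C D E G I J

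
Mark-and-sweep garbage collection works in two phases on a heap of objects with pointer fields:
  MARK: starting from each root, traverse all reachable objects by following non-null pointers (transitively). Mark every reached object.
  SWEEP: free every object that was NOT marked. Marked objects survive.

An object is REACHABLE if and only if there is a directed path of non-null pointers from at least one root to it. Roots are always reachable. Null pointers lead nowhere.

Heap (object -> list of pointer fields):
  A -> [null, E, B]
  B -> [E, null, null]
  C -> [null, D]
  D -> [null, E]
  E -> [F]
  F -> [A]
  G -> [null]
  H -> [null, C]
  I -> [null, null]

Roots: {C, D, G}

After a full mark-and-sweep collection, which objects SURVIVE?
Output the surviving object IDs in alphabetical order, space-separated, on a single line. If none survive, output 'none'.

Roots: C D G
Mark C: refs=null D, marked=C
Mark D: refs=null E, marked=C D
Mark G: refs=null, marked=C D G
Mark E: refs=F, marked=C D E G
Mark F: refs=A, marked=C D E F G
Mark A: refs=null E B, marked=A C D E F G
Mark B: refs=E null null, marked=A B C D E F G
Unmarked (collected): H I

Answer: A B C D E F G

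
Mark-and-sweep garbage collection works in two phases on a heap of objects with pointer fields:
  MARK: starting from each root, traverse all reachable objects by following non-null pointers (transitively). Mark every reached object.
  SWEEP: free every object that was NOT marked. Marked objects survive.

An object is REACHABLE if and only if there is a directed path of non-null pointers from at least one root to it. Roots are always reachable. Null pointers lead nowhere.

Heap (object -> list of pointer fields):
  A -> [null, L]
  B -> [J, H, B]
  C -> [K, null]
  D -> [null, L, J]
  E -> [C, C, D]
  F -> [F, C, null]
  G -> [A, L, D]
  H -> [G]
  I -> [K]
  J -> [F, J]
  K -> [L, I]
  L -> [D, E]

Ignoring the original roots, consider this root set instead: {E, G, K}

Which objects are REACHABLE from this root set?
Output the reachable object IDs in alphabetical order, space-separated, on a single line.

Answer: A C D E F G I J K L

Derivation:
Roots: E G K
Mark E: refs=C C D, marked=E
Mark G: refs=A L D, marked=E G
Mark K: refs=L I, marked=E G K
Mark C: refs=K null, marked=C E G K
Mark D: refs=null L J, marked=C D E G K
Mark A: refs=null L, marked=A C D E G K
Mark L: refs=D E, marked=A C D E G K L
Mark I: refs=K, marked=A C D E G I K L
Mark J: refs=F J, marked=A C D E G I J K L
Mark F: refs=F C null, marked=A C D E F G I J K L
Unmarked (collected): B H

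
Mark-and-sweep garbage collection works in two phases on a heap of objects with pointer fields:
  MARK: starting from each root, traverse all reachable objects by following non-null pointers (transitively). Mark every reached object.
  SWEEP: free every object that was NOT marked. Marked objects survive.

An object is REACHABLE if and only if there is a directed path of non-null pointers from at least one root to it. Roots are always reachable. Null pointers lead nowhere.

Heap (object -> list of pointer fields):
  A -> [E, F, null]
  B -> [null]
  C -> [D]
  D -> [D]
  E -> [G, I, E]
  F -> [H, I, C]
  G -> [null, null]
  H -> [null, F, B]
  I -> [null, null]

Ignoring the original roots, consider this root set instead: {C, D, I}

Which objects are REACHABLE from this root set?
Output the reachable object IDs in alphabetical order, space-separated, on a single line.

Roots: C D I
Mark C: refs=D, marked=C
Mark D: refs=D, marked=C D
Mark I: refs=null null, marked=C D I
Unmarked (collected): A B E F G H

Answer: C D I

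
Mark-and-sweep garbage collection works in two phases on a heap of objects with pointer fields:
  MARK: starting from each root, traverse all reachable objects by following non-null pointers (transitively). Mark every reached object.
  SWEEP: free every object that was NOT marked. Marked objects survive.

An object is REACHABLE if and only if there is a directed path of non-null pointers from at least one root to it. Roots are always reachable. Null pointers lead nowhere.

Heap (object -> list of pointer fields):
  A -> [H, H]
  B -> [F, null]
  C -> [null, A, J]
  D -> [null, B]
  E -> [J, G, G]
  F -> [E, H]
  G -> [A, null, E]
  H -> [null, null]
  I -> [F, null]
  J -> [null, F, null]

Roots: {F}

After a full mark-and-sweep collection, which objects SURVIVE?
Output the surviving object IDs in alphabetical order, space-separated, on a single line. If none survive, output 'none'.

Answer: A E F G H J

Derivation:
Roots: F
Mark F: refs=E H, marked=F
Mark E: refs=J G G, marked=E F
Mark H: refs=null null, marked=E F H
Mark J: refs=null F null, marked=E F H J
Mark G: refs=A null E, marked=E F G H J
Mark A: refs=H H, marked=A E F G H J
Unmarked (collected): B C D I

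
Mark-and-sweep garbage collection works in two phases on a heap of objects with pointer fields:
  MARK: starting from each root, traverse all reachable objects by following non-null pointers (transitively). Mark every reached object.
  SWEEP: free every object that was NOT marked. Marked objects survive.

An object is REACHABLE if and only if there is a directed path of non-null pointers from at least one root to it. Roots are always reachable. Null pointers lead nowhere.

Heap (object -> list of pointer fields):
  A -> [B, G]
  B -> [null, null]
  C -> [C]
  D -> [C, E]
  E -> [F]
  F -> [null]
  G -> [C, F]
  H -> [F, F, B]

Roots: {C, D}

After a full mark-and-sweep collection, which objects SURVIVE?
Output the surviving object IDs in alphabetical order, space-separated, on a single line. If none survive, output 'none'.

Roots: C D
Mark C: refs=C, marked=C
Mark D: refs=C E, marked=C D
Mark E: refs=F, marked=C D E
Mark F: refs=null, marked=C D E F
Unmarked (collected): A B G H

Answer: C D E F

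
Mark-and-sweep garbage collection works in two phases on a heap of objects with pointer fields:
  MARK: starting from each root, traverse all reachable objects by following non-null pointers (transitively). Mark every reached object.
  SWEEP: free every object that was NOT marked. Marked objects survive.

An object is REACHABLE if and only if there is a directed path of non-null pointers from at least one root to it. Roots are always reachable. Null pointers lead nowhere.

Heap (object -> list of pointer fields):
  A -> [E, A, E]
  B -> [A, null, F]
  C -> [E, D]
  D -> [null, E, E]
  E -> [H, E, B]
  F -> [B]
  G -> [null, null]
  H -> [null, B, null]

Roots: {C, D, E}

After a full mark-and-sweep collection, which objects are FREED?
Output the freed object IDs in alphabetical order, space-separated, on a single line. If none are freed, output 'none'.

Answer: G

Derivation:
Roots: C D E
Mark C: refs=E D, marked=C
Mark D: refs=null E E, marked=C D
Mark E: refs=H E B, marked=C D E
Mark H: refs=null B null, marked=C D E H
Mark B: refs=A null F, marked=B C D E H
Mark A: refs=E A E, marked=A B C D E H
Mark F: refs=B, marked=A B C D E F H
Unmarked (collected): G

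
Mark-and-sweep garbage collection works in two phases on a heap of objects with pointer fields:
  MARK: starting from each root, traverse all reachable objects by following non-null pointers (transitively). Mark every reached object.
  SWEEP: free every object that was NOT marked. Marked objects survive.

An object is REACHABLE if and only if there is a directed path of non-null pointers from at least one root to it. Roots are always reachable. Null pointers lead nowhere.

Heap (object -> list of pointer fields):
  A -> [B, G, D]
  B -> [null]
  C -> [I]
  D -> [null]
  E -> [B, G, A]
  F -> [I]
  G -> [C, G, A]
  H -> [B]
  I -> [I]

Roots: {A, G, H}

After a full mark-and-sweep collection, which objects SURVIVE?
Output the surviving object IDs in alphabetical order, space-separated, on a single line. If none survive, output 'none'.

Roots: A G H
Mark A: refs=B G D, marked=A
Mark G: refs=C G A, marked=A G
Mark H: refs=B, marked=A G H
Mark B: refs=null, marked=A B G H
Mark D: refs=null, marked=A B D G H
Mark C: refs=I, marked=A B C D G H
Mark I: refs=I, marked=A B C D G H I
Unmarked (collected): E F

Answer: A B C D G H I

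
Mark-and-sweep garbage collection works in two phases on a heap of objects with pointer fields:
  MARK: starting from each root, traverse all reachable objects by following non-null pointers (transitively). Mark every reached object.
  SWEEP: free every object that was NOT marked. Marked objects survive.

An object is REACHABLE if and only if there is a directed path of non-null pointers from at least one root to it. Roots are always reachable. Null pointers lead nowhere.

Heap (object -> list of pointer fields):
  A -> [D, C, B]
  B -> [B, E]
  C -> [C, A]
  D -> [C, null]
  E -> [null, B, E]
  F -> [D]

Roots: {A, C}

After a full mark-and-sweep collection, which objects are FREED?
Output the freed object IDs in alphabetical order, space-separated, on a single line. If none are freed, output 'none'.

Roots: A C
Mark A: refs=D C B, marked=A
Mark C: refs=C A, marked=A C
Mark D: refs=C null, marked=A C D
Mark B: refs=B E, marked=A B C D
Mark E: refs=null B E, marked=A B C D E
Unmarked (collected): F

Answer: F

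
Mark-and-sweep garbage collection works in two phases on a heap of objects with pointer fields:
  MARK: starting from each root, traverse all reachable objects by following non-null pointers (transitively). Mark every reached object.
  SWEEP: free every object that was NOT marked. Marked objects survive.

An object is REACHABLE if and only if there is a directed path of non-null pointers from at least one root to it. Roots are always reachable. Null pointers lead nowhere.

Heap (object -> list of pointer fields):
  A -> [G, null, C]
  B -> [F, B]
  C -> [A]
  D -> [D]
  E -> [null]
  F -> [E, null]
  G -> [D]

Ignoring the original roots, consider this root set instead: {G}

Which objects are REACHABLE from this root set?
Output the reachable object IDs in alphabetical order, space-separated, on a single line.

Roots: G
Mark G: refs=D, marked=G
Mark D: refs=D, marked=D G
Unmarked (collected): A B C E F

Answer: D G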